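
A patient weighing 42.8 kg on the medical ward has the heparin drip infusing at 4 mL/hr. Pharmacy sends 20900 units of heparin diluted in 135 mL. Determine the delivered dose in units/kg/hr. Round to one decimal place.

Concentration = 20900 units ÷ 135 mL = 154.8148 units/mL
Drug rate = 4 mL/hr × 154.8148 units/mL = 619.2593 units/hr
619.2593 units/hr ÷ 42.8 kg = 14.46867 units/kg/hr

14.5 units/kg/hr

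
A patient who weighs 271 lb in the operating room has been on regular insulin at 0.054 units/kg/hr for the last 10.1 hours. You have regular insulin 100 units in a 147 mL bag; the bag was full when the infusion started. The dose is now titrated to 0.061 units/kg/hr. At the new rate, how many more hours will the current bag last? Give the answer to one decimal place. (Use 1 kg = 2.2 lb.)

Initial rate:
Weight = 271 lb ÷ 2.2 lb/kg = 123.1818 kg
Dose = 0.054 units/kg/hr × 123.1818 kg = 6.651818 units/hr
Concentration = 100 units ÷ 147 mL = 0.6802721 units/mL
Rate = 6.651818 units/hr ÷ 0.6802721 units/mL = 9.778173 mL/hr
Volume infused so far = 9.778173 mL/hr × 10.1 hr = 98.75954 mL
Volume remaining = 147 − 98.75954 = 48.24046 mL
New rate:
Dose = 0.061 units/kg/hr × 123.1818 kg = 7.514091 units/hr
Rate = 7.514091 units/hr ÷ 0.6802721 units/mL = 11.04571 mL/hr
Time remaining = 48.24046 mL ÷ 11.04571 mL/hr = 4.367346 hr

4.4 hours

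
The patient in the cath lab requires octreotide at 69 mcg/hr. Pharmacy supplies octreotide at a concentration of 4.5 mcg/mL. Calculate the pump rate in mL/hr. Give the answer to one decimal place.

15.3 mL/hr

Rate = 69 mcg/hr ÷ 4.5 mcg/mL = 15.33333 mL/hr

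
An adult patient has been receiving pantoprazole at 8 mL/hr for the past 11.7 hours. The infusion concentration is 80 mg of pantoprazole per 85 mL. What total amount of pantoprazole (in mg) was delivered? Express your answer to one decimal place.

Concentration = 80 mg ÷ 85 mL = 0.9411765 mg/mL
Drug rate = 8 mL/hr × 0.9411765 mg/mL = 7.529412 mg/hr
Total = 7.529412 mg/hr × 11.7 hr = 88.09412 mg

88.1 mg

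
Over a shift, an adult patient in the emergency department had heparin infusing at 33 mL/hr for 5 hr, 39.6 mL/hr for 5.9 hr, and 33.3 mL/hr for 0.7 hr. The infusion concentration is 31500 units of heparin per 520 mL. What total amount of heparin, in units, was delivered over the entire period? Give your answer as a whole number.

Concentration = 31500 units ÷ 520 mL = 60.57692 units/mL
Stage 1: 33 mL/hr × 5 hr = 165 mL → 165 mL × 60.57692 units/mL = 9995.192 units
Stage 2: 39.6 mL/hr × 5.9 hr = 233.64 mL → 233.64 mL × 60.57692 units/mL = 14153.19 units
Stage 3: 33.3 mL/hr × 0.7 hr = 23.31 mL → 23.31 mL × 60.57692 units/mL = 1412.048 units
Total = 9995.192 + 14153.19 + 1412.048 = 25560.43 units

25560 units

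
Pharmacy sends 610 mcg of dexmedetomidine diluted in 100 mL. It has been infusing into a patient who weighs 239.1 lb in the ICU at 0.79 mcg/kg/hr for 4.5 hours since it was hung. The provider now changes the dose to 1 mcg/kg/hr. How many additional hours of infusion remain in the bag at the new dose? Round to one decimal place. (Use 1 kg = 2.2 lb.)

2.1 hours

Initial rate:
Weight = 239.1 lb ÷ 2.2 lb/kg = 108.6818 kg
Dose = 0.79 mcg/kg/hr × 108.6818 kg = 85.85864 mcg/hr
Concentration = 610 mcg ÷ 100 mL = 6.1 mcg/mL
Rate = 85.85864 mcg/hr ÷ 6.1 mcg/mL = 14.07519 mL/hr
Volume infused so far = 14.07519 mL/hr × 4.5 hr = 63.33834 mL
Volume remaining = 100 − 63.33834 = 36.66166 mL
New rate:
Dose = 1 mcg/kg/hr × 108.6818 kg = 108.6818 mcg/hr
Rate = 108.6818 mcg/hr ÷ 6.1 mcg/mL = 17.81669 mL/hr
Time remaining = 36.66166 mL ÷ 17.81669 mL/hr = 2.057714 hr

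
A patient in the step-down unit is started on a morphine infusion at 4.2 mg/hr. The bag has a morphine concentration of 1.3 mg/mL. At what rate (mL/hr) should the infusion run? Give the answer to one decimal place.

Rate = 4.2 mg/hr ÷ 1.3 mg/mL = 3.230769 mL/hr

3.2 mL/hr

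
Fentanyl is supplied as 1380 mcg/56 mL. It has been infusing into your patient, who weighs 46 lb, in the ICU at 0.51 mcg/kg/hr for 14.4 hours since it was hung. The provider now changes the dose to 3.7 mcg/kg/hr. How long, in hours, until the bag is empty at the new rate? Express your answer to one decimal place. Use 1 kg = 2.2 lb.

Initial rate:
Weight = 46 lb ÷ 2.2 lb/kg = 20.90909 kg
Dose = 0.51 mcg/kg/hr × 20.90909 kg = 10.66364 mcg/hr
Concentration = 1380 mcg ÷ 56 mL = 24.64286 mcg/mL
Rate = 10.66364 mcg/hr ÷ 24.64286 mcg/mL = 0.4327273 mL/hr
Volume infused so far = 0.4327273 mL/hr × 14.4 hr = 6.231273 mL
Volume remaining = 56 − 6.231273 = 49.76873 mL
New rate:
Dose = 3.7 mcg/kg/hr × 20.90909 kg = 77.36364 mcg/hr
Rate = 77.36364 mcg/hr ÷ 24.64286 mcg/mL = 3.139394 mL/hr
Time remaining = 49.76873 mL ÷ 3.139394 mL/hr = 15.85297 hr

15.9 hours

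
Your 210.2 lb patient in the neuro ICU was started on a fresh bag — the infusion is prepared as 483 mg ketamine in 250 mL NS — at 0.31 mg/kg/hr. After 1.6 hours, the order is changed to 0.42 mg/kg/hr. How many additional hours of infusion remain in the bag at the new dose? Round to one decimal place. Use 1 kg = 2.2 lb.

10.9 hours

Initial rate:
Weight = 210.2 lb ÷ 2.2 lb/kg = 95.54545 kg
Dose = 0.31 mg/kg/hr × 95.54545 kg = 29.61909 mg/hr
Concentration = 483 mg ÷ 250 mL = 1.932 mg/mL
Rate = 29.61909 mg/hr ÷ 1.932 mg/mL = 15.33079 mL/hr
Volume infused so far = 15.33079 mL/hr × 1.6 hr = 24.52927 mL
Volume remaining = 250 − 24.52927 = 225.4707 mL
New rate:
Dose = 0.42 mg/kg/hr × 95.54545 kg = 40.12909 mg/hr
Rate = 40.12909 mg/hr ÷ 1.932 mg/mL = 20.77075 mL/hr
Time remaining = 225.4707 mL ÷ 20.77075 mL/hr = 10.8552 hr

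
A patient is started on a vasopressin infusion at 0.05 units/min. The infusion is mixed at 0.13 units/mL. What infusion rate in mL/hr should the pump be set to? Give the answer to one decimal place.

0.05 units/min × 60 min/hr = 3 units/hr
Rate = 3 units/hr ÷ 0.13 units/mL = 23.07692 mL/hr

23.1 mL/hr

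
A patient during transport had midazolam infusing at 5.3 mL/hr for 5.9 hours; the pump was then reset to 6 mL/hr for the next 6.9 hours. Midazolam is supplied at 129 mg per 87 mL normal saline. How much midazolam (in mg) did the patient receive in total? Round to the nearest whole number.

Concentration = 129 mg ÷ 87 mL = 1.482759 mg/mL
Stage 1: 5.3 mL/hr × 5.9 hr = 31.27 mL → 31.27 mL × 1.482759 mg/mL = 46.36586 mg
Stage 2: 6 mL/hr × 6.9 hr = 41.4 mL → 41.4 mL × 1.482759 mg/mL = 61.38621 mg
Total = 46.36586 + 61.38621 = 107.7521 mg

108 mg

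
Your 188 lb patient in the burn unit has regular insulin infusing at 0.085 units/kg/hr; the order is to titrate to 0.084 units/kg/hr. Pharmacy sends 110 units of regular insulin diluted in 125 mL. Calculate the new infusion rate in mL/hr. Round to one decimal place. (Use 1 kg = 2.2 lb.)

8.2 mL/hr

Weight = 188 lb ÷ 2.2 lb/kg = 85.45455 kg
Dose = 0.084 units/kg/hr × 85.45455 kg = 7.178182 units/hr
Concentration = 110 units ÷ 125 mL = 0.88 units/mL
Rate = 7.178182 units/hr ÷ 0.88 units/mL = 8.157025 mL/hr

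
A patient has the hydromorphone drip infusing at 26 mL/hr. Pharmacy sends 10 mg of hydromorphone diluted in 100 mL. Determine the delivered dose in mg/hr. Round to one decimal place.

2.6 mg/hr

Concentration = 10 mg ÷ 100 mL = 0.1 mg/mL
Drug rate = 26 mL/hr × 0.1 mg/mL = 2.6 mg/hr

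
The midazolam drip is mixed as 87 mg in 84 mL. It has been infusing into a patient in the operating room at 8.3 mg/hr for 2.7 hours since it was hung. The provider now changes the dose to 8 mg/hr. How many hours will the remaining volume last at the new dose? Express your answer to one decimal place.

Initial rate:
Concentration = 87 mg ÷ 84 mL = 1.035714 mg/mL
Rate = 8.3 mg/hr ÷ 1.035714 mg/mL = 8.013793 mL/hr
Volume infused so far = 8.013793 mL/hr × 2.7 hr = 21.63724 mL
Volume remaining = 84 − 21.63724 = 62.36276 mL
New rate:
Rate = 8 mg/hr ÷ 1.035714 mg/mL = 7.724138 mL/hr
Time remaining = 62.36276 mL ÷ 7.724138 mL/hr = 8.07375 hr

8.1 hours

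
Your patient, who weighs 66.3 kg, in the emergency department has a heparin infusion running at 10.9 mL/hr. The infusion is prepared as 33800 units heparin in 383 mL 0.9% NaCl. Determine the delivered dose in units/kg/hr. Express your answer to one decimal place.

14.5 units/kg/hr

Concentration = 33800 units ÷ 383 mL = 88.25065 units/mL
Drug rate = 10.9 mL/hr × 88.25065 units/mL = 961.9321 units/hr
961.9321 units/hr ÷ 66.3 kg = 14.50878 units/kg/hr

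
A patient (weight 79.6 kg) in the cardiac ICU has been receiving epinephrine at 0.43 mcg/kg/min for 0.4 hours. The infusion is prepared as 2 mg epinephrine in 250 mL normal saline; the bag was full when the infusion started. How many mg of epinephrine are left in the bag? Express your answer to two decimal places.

Dose = 0.43 mcg/kg/min × 79.6 kg = 34.228 mcg/min
34.228 mcg/min × 60 min/hr = 2053.68 mcg/hr
Concentration = 2 mg ÷ 250 mL = 0.008 mg/mL = 8 mcg/mL
Rate = 2053.68 mcg/hr ÷ 8 mcg/mL = 256.71 mL/hr
Volume infused = 256.71 mL/hr × 0.4 hr = 102.684 mL
Volume remaining = 250 − 102.684 = 147.316 mL
Drug remaining = 147.316 mL × 8 mcg/mL = 1178.528 mcg = 1.178528 mg

1.18 mg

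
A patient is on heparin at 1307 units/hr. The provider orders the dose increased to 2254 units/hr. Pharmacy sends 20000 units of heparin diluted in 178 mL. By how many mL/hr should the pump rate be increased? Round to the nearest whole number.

At the current dose:
Concentration = 20000 units ÷ 178 mL = 112.3596 units/mL
Rate = 1307 units/hr ÷ 112.3596 units/mL = 11.6323 mL/hr
At the new dose:
Rate = 2254 units/hr ÷ 112.3596 units/mL = 20.0606 mL/hr
Change = 20.0606 − 11.6323 = 8.4283 mL/hr → 8.4283 mL/hr increase

8 mL/hr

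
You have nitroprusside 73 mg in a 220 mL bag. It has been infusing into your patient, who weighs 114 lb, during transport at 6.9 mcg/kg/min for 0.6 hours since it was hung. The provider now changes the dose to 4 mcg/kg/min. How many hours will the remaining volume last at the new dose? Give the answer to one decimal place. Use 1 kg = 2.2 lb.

4.8 hours

Initial rate:
Weight = 114 lb ÷ 2.2 lb/kg = 51.81818 kg
Dose = 6.9 mcg/kg/min × 51.81818 kg = 357.5455 mcg/min
357.5455 mcg/min × 60 min/hr = 21452.73 mcg/hr
Concentration = 73 mg ÷ 220 mL = 0.3318182 mg/mL = 331.8182 mcg/mL
Rate = 21452.73 mcg/hr ÷ 331.8182 mcg/mL = 64.65205 mL/hr
Volume infused so far = 64.65205 mL/hr × 0.6 hr = 38.79123 mL
Volume remaining = 220 − 38.79123 = 181.2088 mL
New rate:
Dose = 4 mcg/kg/min × 51.81818 kg = 207.2727 mcg/min
207.2727 mcg/min × 60 min/hr = 12436.36 mcg/hr
Rate = 12436.36 mcg/hr ÷ 331.8182 mcg/mL = 37.47945 mL/hr
Time remaining = 181.2088 mL ÷ 37.47945 mL/hr = 4.834883 hr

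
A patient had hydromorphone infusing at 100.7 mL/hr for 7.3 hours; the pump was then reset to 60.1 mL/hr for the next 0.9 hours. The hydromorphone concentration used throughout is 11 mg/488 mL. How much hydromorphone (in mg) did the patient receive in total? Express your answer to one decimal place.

17.8 mg

Concentration = 11 mg ÷ 488 mL = 0.02254098 mg/mL
Stage 1: 100.7 mL/hr × 7.3 hr = 735.11 mL → 735.11 mL × 0.02254098 mg/mL = 16.5701 mg
Stage 2: 60.1 mL/hr × 0.9 hr = 54.09 mL → 54.09 mL × 0.02254098 mg/mL = 1.219242 mg
Total = 16.5701 + 1.219242 = 17.78934 mg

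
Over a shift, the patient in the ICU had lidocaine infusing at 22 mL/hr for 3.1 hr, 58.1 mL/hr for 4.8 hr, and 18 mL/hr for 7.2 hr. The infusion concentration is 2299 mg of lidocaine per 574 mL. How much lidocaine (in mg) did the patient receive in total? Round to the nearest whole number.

Concentration = 2299 mg ÷ 574 mL = 4.005226 mg/mL
Stage 1: 22 mL/hr × 3.1 hr = 68.2 mL → 68.2 mL × 4.005226 mg/mL = 273.1564 mg
Stage 2: 58.1 mL/hr × 4.8 hr = 278.88 mL → 278.88 mL × 4.005226 mg/mL = 1116.978 mg
Stage 3: 18 mL/hr × 7.2 hr = 129.6 mL → 129.6 mL × 4.005226 mg/mL = 519.0774 mg
Total = 273.1564 + 1116.978 + 519.0774 = 1909.211 mg

1909 mg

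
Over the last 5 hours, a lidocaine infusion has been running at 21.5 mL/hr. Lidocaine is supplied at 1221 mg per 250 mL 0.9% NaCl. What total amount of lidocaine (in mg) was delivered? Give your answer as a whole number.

Concentration = 1221 mg ÷ 250 mL = 4.884 mg/mL
Drug rate = 21.5 mL/hr × 4.884 mg/mL = 105.006 mg/hr
Total = 105.006 mg/hr × 5 hr = 525.03 mg

525 mg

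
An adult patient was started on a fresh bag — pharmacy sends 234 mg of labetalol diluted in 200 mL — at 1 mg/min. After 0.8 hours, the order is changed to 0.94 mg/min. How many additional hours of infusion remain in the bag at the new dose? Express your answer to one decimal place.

3.3 hours

Initial rate:
1 mg/min × 60 min/hr = 60 mg/hr
Concentration = 234 mg ÷ 200 mL = 1.17 mg/mL
Rate = 60 mg/hr ÷ 1.17 mg/mL = 51.28205 mL/hr
Volume infused so far = 51.28205 mL/hr × 0.8 hr = 41.02564 mL
Volume remaining = 200 − 41.02564 = 158.9744 mL
New rate:
0.94 mg/min × 60 min/hr = 56.4 mg/hr
Rate = 56.4 mg/hr ÷ 1.17 mg/mL = 48.20513 mL/hr
Time remaining = 158.9744 mL ÷ 48.20513 mL/hr = 3.297872 hr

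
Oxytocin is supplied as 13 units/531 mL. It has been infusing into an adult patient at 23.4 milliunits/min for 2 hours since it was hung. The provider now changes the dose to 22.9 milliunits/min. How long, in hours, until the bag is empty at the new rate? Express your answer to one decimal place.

Initial rate:
23.4 milliunits/min × 60 min/hr = 1404 milliunits/hr
Concentration = 13 units ÷ 531 mL = 0.02448211 units/mL = 24.48211 milliunits/mL
Rate = 1404 milliunits/hr ÷ 24.48211 milliunits/mL = 57.348 mL/hr
Volume infused so far = 57.348 mL/hr × 2 hr = 114.696 mL
Volume remaining = 531 − 114.696 = 416.304 mL
New rate:
22.9 milliunits/min × 60 min/hr = 1374 milliunits/hr
Rate = 1374 milliunits/hr ÷ 24.48211 milliunits/mL = 56.12262 mL/hr
Time remaining = 416.304 mL ÷ 56.12262 mL/hr = 7.417758 hr

7.4 hours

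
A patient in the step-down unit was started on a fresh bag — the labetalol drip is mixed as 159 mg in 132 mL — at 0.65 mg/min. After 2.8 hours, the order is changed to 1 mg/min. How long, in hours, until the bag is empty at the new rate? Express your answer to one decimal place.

0.8 hours

Initial rate:
0.65 mg/min × 60 min/hr = 39 mg/hr
Concentration = 159 mg ÷ 132 mL = 1.204545 mg/mL
Rate = 39 mg/hr ÷ 1.204545 mg/mL = 32.37736 mL/hr
Volume infused so far = 32.37736 mL/hr × 2.8 hr = 90.6566 mL
Volume remaining = 132 − 90.6566 = 41.3434 mL
New rate:
1 mg/min × 60 min/hr = 60 mg/hr
Rate = 60 mg/hr ÷ 1.204545 mg/mL = 49.81132 mL/hr
Time remaining = 41.3434 mL ÷ 49.81132 mL/hr = 0.83 hr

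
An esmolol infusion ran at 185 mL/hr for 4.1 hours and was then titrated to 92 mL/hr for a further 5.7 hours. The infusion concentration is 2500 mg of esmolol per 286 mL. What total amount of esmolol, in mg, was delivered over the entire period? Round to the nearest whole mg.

11214 mg

Concentration = 2500 mg ÷ 286 mL = 8.741259 mg/mL
Stage 1: 185 mL/hr × 4.1 hr = 758.5 mL → 758.5 mL × 8.741259 mg/mL = 6630.245 mg
Stage 2: 92 mL/hr × 5.7 hr = 524.4 mL → 524.4 mL × 8.741259 mg/mL = 4583.916 mg
Total = 6630.245 + 4583.916 = 11214.16 mg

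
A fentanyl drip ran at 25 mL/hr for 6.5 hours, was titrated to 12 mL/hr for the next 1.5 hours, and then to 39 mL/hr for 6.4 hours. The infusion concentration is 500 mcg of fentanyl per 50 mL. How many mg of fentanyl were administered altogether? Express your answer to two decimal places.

4.30 mg

Concentration = 500 mcg ÷ 50 mL = 10 mcg/mL
Stage 1: 25 mL/hr × 6.5 hr = 162.5 mL → 162.5 mL × 10 mcg/mL = 1625 mcg
Stage 2: 12 mL/hr × 1.5 hr = 18 mL → 18 mL × 10 mcg/mL = 180 mcg
Stage 3: 39 mL/hr × 6.4 hr = 249.6 mL → 249.6 mL × 10 mcg/mL = 2496 mcg
Total = 1625 + 180 + 2496 = 4301 mcg = 4.301 mg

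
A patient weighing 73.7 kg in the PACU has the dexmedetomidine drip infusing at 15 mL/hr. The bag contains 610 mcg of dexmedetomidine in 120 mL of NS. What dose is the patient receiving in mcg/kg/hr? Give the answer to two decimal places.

1.03 mcg/kg/hr

Concentration = 610 mcg ÷ 120 mL = 5.083333 mcg/mL
Drug rate = 15 mL/hr × 5.083333 mcg/mL = 76.25 mcg/hr
76.25 mcg/hr ÷ 73.7 kg = 1.0346 mcg/kg/hr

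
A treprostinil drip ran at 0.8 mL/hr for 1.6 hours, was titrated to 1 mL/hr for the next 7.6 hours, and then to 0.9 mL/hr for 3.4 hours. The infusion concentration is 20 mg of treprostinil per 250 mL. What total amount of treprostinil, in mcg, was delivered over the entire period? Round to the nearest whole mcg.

955 mcg

Concentration = 20 mg ÷ 250 mL = 0.08 mg/mL
Stage 1: 0.8 mL/hr × 1.6 hr = 1.28 mL → 1.28 mL × 0.08 mg/mL = 0.1024 mg
Stage 2: 1 mL/hr × 7.6 hr = 7.6 mL → 7.6 mL × 0.08 mg/mL = 0.608 mg
Stage 3: 0.9 mL/hr × 3.4 hr = 3.06 mL → 3.06 mL × 0.08 mg/mL = 0.2448 mg
Total = 0.1024 + 0.608 + 0.2448 = 0.9552 mg = 955.2 mcg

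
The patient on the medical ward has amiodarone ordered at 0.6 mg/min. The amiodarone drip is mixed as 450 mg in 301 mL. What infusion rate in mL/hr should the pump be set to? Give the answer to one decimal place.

0.6 mg/min × 60 min/hr = 36 mg/hr
Concentration = 450 mg ÷ 301 mL = 1.495017 mg/mL
Rate = 36 mg/hr ÷ 1.495017 mg/mL = 24.08 mL/hr

24.1 mL/hr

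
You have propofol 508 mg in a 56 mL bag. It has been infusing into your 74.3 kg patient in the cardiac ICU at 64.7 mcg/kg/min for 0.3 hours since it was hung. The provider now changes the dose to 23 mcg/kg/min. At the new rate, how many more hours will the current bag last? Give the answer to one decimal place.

Initial rate:
Dose = 64.7 mcg/kg/min × 74.3 kg = 4807.21 mcg/min
4807.21 mcg/min × 60 min/hr = 288432.6 mcg/hr
Concentration = 508 mg ÷ 56 mL = 9.071429 mg/mL = 9071.429 mcg/mL
Rate = 288432.6 mcg/hr ÷ 9071.429 mcg/mL = 31.79572 mL/hr
Volume infused so far = 31.79572 mL/hr × 0.3 hr = 9.538716 mL
Volume remaining = 56 − 9.538716 = 46.46128 mL
New rate:
Dose = 23 mcg/kg/min × 74.3 kg = 1708.9 mcg/min
1708.9 mcg/min × 60 min/hr = 102534 mcg/hr
Rate = 102534 mcg/hr ÷ 9071.429 mcg/mL = 11.30296 mL/hr
Time remaining = 46.46128 mL ÷ 11.30296 mL/hr = 4.110541 hr

4.1 hours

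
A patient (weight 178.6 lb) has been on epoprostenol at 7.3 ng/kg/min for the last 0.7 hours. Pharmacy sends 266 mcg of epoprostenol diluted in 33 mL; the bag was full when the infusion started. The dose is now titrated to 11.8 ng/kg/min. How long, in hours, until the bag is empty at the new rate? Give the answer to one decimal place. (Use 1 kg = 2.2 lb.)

4.2 hours

Initial rate:
Weight = 178.6 lb ÷ 2.2 lb/kg = 81.18182 kg
Dose = 7.3 ng/kg/min × 81.18182 kg = 592.6273 ng/min
592.6273 ng/min × 60 min/hr = 35557.64 ng/hr
Concentration = 266 mcg ÷ 33 mL = 8.060606 mcg/mL = 8060.606 ng/mL
Rate = 35557.64 ng/hr ÷ 8060.606 ng/mL = 4.411286 mL/hr
Volume infused so far = 4.411286 mL/hr × 0.7 hr = 3.0879 mL
Volume remaining = 33 − 3.0879 = 29.9121 mL
New rate:
Dose = 11.8 ng/kg/min × 81.18182 kg = 957.9455 ng/min
957.9455 ng/min × 60 min/hr = 57476.73 ng/hr
Rate = 57476.73 ng/hr ÷ 8060.606 ng/mL = 7.130571 mL/hr
Time remaining = 29.9121 mL ÷ 7.130571 mL/hr = 4.194909 hr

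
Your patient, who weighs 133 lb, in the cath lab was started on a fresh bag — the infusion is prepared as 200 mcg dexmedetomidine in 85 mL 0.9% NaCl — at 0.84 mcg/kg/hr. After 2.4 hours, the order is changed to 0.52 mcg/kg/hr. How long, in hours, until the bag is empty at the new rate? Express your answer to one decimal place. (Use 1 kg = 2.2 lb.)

2.5 hours

Initial rate:
Weight = 133 lb ÷ 2.2 lb/kg = 60.45455 kg
Dose = 0.84 mcg/kg/hr × 60.45455 kg = 50.78182 mcg/hr
Concentration = 200 mcg ÷ 85 mL = 2.352941 mcg/mL
Rate = 50.78182 mcg/hr ÷ 2.352941 mcg/mL = 21.58227 mL/hr
Volume infused so far = 21.58227 mL/hr × 2.4 hr = 51.79745 mL
Volume remaining = 85 − 51.79745 = 33.20255 mL
New rate:
Dose = 0.52 mcg/kg/hr × 60.45455 kg = 31.43636 mcg/hr
Rate = 31.43636 mcg/hr ÷ 2.352941 mcg/mL = 13.36045 mL/hr
Time remaining = 33.20255 mL ÷ 13.36045 mL/hr = 2.485136 hr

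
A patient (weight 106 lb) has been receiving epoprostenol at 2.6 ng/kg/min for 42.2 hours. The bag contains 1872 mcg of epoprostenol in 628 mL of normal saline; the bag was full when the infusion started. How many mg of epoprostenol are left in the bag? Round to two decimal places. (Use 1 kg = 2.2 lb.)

1.55 mg

Weight = 106 lb ÷ 2.2 lb/kg = 48.18182 kg
Dose = 2.6 ng/kg/min × 48.18182 kg = 125.2727 ng/min
125.2727 ng/min × 60 min/hr = 7516.364 ng/hr
Concentration = 1872 mcg ÷ 628 mL = 2.980892 mcg/mL = 2980.892 ng/mL
Rate = 7516.364 ng/hr ÷ 2980.892 ng/mL = 2.521515 mL/hr
Volume infused = 2.521515 mL/hr × 42.2 hr = 106.4079 mL
Volume remaining = 628 − 106.4079 = 521.5921 mL
Drug remaining = 521.5921 mL × 2980.892 ng/mL = 1554809 ng = 1.554809 mg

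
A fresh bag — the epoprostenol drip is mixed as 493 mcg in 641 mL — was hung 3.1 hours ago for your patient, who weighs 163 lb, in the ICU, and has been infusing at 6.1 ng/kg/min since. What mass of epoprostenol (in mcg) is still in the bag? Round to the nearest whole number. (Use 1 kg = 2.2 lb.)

Weight = 163 lb ÷ 2.2 lb/kg = 74.09091 kg
Dose = 6.1 ng/kg/min × 74.09091 kg = 451.9545 ng/min
451.9545 ng/min × 60 min/hr = 27117.27 ng/hr
Concentration = 493 mcg ÷ 641 mL = 0.7691108 mcg/mL = 769.1108 ng/mL
Rate = 27117.27 ng/hr ÷ 769.1108 ng/mL = 35.25796 mL/hr
Volume infused = 35.25796 mL/hr × 3.1 hr = 109.2997 mL
Volume remaining = 641 − 109.2997 = 531.7003 mL
Drug remaining = 531.7003 mL × 769.1108 ng/mL = 408936.5 ng = 408.9365 mcg

409 mcg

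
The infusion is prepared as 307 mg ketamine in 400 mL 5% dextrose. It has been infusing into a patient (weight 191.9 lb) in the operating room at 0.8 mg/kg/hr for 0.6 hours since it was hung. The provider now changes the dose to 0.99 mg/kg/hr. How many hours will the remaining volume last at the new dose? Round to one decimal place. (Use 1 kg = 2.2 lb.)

3.1 hours

Initial rate:
Weight = 191.9 lb ÷ 2.2 lb/kg = 87.22727 kg
Dose = 0.8 mg/kg/hr × 87.22727 kg = 69.78182 mg/hr
Concentration = 307 mg ÷ 400 mL = 0.7675 mg/mL
Rate = 69.78182 mg/hr ÷ 0.7675 mg/mL = 90.92094 mL/hr
Volume infused so far = 90.92094 mL/hr × 0.6 hr = 54.55256 mL
Volume remaining = 400 − 54.55256 = 345.4474 mL
New rate:
Dose = 0.99 mg/kg/hr × 87.22727 kg = 86.355 mg/hr
Rate = 86.355 mg/hr ÷ 0.7675 mg/mL = 112.5147 mL/hr
Time remaining = 345.4474 mL ÷ 112.5147 mL/hr = 3.070244 hr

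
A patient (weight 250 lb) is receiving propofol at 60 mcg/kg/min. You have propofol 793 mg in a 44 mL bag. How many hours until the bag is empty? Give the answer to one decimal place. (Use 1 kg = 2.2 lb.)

1.9 hours

Weight = 250 lb ÷ 2.2 lb/kg = 113.6364 kg
Dose = 60 mcg/kg/min × 113.6364 kg = 6818.182 mcg/min
6818.182 mcg/min × 60 min/hr = 409090.9 mcg/hr
Concentration = 793 mg ÷ 44 mL = 18.02273 mg/mL = 18022.73 mcg/mL
Rate = 409090.9 mcg/hr ÷ 18022.73 mcg/mL = 22.69861 mL/hr
Duration = 44 mL ÷ 22.69861 mL/hr = 1.938444 hr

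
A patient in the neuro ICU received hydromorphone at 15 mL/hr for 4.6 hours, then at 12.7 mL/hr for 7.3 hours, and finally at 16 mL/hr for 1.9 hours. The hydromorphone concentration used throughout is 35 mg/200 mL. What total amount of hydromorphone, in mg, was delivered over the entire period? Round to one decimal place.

Concentration = 35 mg ÷ 200 mL = 0.175 mg/mL
Stage 1: 15 mL/hr × 4.6 hr = 69 mL → 69 mL × 0.175 mg/mL = 12.075 mg
Stage 2: 12.7 mL/hr × 7.3 hr = 92.71 mL → 92.71 mL × 0.175 mg/mL = 16.22425 mg
Stage 3: 16 mL/hr × 1.9 hr = 30.4 mL → 30.4 mL × 0.175 mg/mL = 5.32 mg
Total = 12.075 + 16.22425 + 5.32 = 33.61925 mg

33.6 mg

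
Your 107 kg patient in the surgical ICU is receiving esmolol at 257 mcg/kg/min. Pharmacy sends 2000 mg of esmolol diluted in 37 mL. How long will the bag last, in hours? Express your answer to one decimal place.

1.2 hours

Dose = 257 mcg/kg/min × 107 kg = 27499 mcg/min
27499 mcg/min × 60 min/hr = 1649940 mcg/hr
Concentration = 2000 mg ÷ 37 mL = 54.05405 mg/mL = 54054.05 mcg/mL
Rate = 1649940 mcg/hr ÷ 54054.05 mcg/mL = 30.52389 mL/hr
Duration = 37 mL ÷ 30.52389 mL/hr = 1.212165 hr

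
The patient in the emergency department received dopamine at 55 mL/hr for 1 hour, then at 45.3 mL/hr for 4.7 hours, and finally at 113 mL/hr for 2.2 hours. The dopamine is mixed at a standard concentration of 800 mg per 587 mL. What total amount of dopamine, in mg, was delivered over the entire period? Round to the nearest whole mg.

704 mg

Concentration = 800 mg ÷ 587 mL = 1.362862 mg/mL
Stage 1: 55 mL/hr × 1 hr = 55 mL → 55 mL × 1.362862 mg/mL = 74.95741 mg
Stage 2: 45.3 mL/hr × 4.7 hr = 212.91 mL → 212.91 mL × 1.362862 mg/mL = 290.167 mg
Stage 3: 113 mL/hr × 2.2 hr = 248.6 mL → 248.6 mL × 1.362862 mg/mL = 338.8075 mg
Total = 74.95741 + 290.167 + 338.8075 = 703.9319 mg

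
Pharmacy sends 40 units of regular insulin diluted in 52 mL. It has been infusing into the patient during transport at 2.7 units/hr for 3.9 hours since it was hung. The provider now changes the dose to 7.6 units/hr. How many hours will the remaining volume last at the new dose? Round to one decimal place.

3.9 hours

Initial rate:
Concentration = 40 units ÷ 52 mL = 0.7692308 units/mL
Rate = 2.7 units/hr ÷ 0.7692308 units/mL = 3.51 mL/hr
Volume infused so far = 3.51 mL/hr × 3.9 hr = 13.689 mL
Volume remaining = 52 − 13.689 = 38.311 mL
New rate:
Rate = 7.6 units/hr ÷ 0.7692308 units/mL = 9.88 mL/hr
Time remaining = 38.311 mL ÷ 9.88 mL/hr = 3.877632 hr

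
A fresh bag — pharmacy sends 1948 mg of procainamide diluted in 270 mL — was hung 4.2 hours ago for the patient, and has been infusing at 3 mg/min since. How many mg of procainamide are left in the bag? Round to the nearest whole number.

1192 mg

3 mg/min × 60 min/hr = 180 mg/hr
Concentration = 1948 mg ÷ 270 mL = 7.214815 mg/mL
Rate = 180 mg/hr ÷ 7.214815 mg/mL = 24.94867 mL/hr
Volume infused = 24.94867 mL/hr × 4.2 hr = 104.7844 mL
Volume remaining = 270 − 104.7844 = 165.2156 mL
Drug remaining = 165.2156 mL × 7.214815 mg/mL = 1192 mg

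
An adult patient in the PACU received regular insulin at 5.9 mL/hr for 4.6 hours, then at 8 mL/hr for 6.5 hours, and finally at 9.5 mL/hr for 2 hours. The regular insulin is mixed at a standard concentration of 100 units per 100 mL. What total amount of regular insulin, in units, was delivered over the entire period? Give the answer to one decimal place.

98.1 units

Concentration = 100 units ÷ 100 mL = 1 units/mL
Stage 1: 5.9 mL/hr × 4.6 hr = 27.14 mL → 27.14 mL × 1 units/mL = 27.14 units
Stage 2: 8 mL/hr × 6.5 hr = 52 mL → 52 mL × 1 units/mL = 52 units
Stage 3: 9.5 mL/hr × 2 hr = 19 mL → 19 mL × 1 units/mL = 19 units
Total = 27.14 + 52 + 19 = 98.14 units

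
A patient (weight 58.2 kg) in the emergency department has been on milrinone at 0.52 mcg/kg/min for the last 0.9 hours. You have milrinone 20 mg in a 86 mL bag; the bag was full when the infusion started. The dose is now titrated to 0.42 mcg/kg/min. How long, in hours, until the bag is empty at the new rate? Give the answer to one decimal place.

12.5 hours

Initial rate:
Dose = 0.52 mcg/kg/min × 58.2 kg = 30.264 mcg/min
30.264 mcg/min × 60 min/hr = 1815.84 mcg/hr
Concentration = 20 mg ÷ 86 mL = 0.2325581 mg/mL = 232.5581 mcg/mL
Rate = 1815.84 mcg/hr ÷ 232.5581 mcg/mL = 7.808112 mL/hr
Volume infused so far = 7.808112 mL/hr × 0.9 hr = 7.027301 mL
Volume remaining = 86 − 7.027301 = 78.9727 mL
New rate:
Dose = 0.42 mcg/kg/min × 58.2 kg = 24.444 mcg/min
24.444 mcg/min × 60 min/hr = 1466.64 mcg/hr
Rate = 1466.64 mcg/hr ÷ 232.5581 mcg/mL = 6.306552 mL/hr
Time remaining = 78.9727 mL ÷ 6.306552 mL/hr = 12.52233 hr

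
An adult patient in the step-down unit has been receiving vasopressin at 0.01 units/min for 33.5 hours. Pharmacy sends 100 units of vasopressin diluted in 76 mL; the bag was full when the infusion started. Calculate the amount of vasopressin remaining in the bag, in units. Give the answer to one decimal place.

79.9 units

0.01 units/min × 60 min/hr = 0.6 units/hr
Concentration = 100 units ÷ 76 mL = 1.315789 units/mL
Rate = 0.6 units/hr ÷ 1.315789 units/mL = 0.456 mL/hr
Volume infused = 0.456 mL/hr × 33.5 hr = 15.276 mL
Volume remaining = 76 − 15.276 = 60.724 mL
Drug remaining = 60.724 mL × 1.315789 units/mL = 79.9 units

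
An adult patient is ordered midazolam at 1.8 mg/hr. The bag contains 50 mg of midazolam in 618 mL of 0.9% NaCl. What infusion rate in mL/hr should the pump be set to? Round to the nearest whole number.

22 mL/hr

Concentration = 50 mg ÷ 618 mL = 0.08090615 mg/mL
Rate = 1.8 mg/hr ÷ 0.08090615 mg/mL = 22.248 mL/hr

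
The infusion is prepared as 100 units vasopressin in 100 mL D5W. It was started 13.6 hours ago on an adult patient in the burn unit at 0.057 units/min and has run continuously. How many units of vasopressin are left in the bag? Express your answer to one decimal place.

0.057 units/min × 60 min/hr = 3.42 units/hr
Concentration = 100 units ÷ 100 mL = 1 units/mL
Rate = 3.42 units/hr ÷ 1 units/mL = 3.42 mL/hr
Volume infused = 3.42 mL/hr × 13.6 hr = 46.512 mL
Volume remaining = 100 − 46.512 = 53.488 mL
Drug remaining = 53.488 mL × 1 units/mL = 53.488 units

53.5 units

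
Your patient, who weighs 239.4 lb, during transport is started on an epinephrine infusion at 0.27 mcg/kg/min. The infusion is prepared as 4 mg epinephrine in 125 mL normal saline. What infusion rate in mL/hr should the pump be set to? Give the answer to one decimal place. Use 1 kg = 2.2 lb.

55.1 mL/hr

Weight = 239.4 lb ÷ 2.2 lb/kg = 108.8182 kg
Dose = 0.27 mcg/kg/min × 108.8182 kg = 29.38091 mcg/min
29.38091 mcg/min × 60 min/hr = 1762.855 mcg/hr
Concentration = 4 mg ÷ 125 mL = 0.032 mg/mL = 32 mcg/mL
Rate = 1762.855 mcg/hr ÷ 32 mcg/mL = 55.0892 mL/hr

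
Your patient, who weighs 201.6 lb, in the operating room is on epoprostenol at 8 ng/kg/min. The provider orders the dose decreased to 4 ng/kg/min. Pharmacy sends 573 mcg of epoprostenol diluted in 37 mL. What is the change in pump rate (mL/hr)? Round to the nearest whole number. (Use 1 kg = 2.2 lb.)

1 mL/hr

At the current dose:
Weight = 201.6 lb ÷ 2.2 lb/kg = 91.63636 kg
Dose = 8 ng/kg/min × 91.63636 kg = 733.0909 ng/min
733.0909 ng/min × 60 min/hr = 43985.45 ng/hr
Concentration = 573 mcg ÷ 37 mL = 15.48649 mcg/mL = 15486.49 ng/mL
Rate = 43985.45 ng/hr ÷ 15486.49 ng/mL = 2.840248 mL/hr
At the new dose:
Dose = 4 ng/kg/min × 91.63636 kg = 366.5455 ng/min
366.5455 ng/min × 60 min/hr = 21992.73 ng/hr
Rate = 21992.73 ng/hr ÷ 15486.49 ng/mL = 1.420124 mL/hr
Change = 1.420124 − 2.840248 = -1.420124 mL/hr → 1.420124 mL/hr decrease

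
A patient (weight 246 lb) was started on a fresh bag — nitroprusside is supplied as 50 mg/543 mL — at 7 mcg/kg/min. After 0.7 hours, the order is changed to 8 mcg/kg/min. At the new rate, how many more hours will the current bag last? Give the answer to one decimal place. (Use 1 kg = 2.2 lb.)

0.3 hours

Initial rate:
Weight = 246 lb ÷ 2.2 lb/kg = 111.8182 kg
Dose = 7 mcg/kg/min × 111.8182 kg = 782.7273 mcg/min
782.7273 mcg/min × 60 min/hr = 46963.64 mcg/hr
Concentration = 50 mg ÷ 543 mL = 0.09208103 mg/mL = 92.08103 mcg/mL
Rate = 46963.64 mcg/hr ÷ 92.08103 mcg/mL = 510.0251 mL/hr
Volume infused so far = 510.0251 mL/hr × 0.7 hr = 357.0176 mL
Volume remaining = 543 − 357.0176 = 185.9824 mL
New rate:
Dose = 8 mcg/kg/min × 111.8182 kg = 894.5455 mcg/min
894.5455 mcg/min × 60 min/hr = 53672.73 mcg/hr
Rate = 53672.73 mcg/hr ÷ 92.08103 mcg/mL = 582.8858 mL/hr
Time remaining = 185.9824 mL ÷ 582.8858 mL/hr = 0.3190718 hr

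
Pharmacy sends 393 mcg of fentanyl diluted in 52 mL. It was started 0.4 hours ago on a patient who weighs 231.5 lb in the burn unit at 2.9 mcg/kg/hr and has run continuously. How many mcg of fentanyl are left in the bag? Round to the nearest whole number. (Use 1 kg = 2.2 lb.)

Weight = 231.5 lb ÷ 2.2 lb/kg = 105.2273 kg
Dose = 2.9 mcg/kg/hr × 105.2273 kg = 305.1591 mcg/hr
Concentration = 393 mcg ÷ 52 mL = 7.557692 mcg/mL
Rate = 305.1591 mcg/hr ÷ 7.557692 mcg/mL = 40.37728 mL/hr
Volume infused = 40.37728 mL/hr × 0.4 hr = 16.15091 mL
Volume remaining = 52 − 16.15091 = 35.84909 mL
Drug remaining = 35.84909 mL × 7.557692 mcg/mL = 270.9364 mcg

271 mcg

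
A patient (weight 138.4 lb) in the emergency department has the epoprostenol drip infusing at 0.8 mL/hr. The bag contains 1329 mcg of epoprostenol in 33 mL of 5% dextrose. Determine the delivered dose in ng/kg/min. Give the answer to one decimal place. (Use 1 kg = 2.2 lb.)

Weight = 138.4 lb ÷ 2.2 lb/kg = 62.90909 kg
Concentration = 1329 mcg ÷ 33 mL = 40.27273 mcg/mL = 40272.73 ng/mL
Drug rate = 0.8 mL/hr × 40272.73 ng/mL = 32218.18 ng/hr
32218.18 ng/hr ÷ 60 min/hr = 536.9697 ng/min
536.9697 ng/min ÷ 62.90909 kg = 8.535645 ng/kg/min

8.5 ng/kg/min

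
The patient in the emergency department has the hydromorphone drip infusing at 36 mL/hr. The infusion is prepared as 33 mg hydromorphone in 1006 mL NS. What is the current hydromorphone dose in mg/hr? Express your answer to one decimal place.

Concentration = 33 mg ÷ 1006 mL = 0.03280318 mg/mL
Drug rate = 36 mL/hr × 0.03280318 mg/mL = 1.180915 mg/hr

1.2 mg/hr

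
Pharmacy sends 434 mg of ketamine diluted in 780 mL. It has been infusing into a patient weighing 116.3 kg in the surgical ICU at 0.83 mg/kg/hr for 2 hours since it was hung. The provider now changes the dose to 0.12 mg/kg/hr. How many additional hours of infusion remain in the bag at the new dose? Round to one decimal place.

Initial rate:
Dose = 0.83 mg/kg/hr × 116.3 kg = 96.529 mg/hr
Concentration = 434 mg ÷ 780 mL = 0.5564103 mg/mL
Rate = 96.529 mg/hr ÷ 0.5564103 mg/mL = 173.4853 mL/hr
Volume infused so far = 173.4853 mL/hr × 2 hr = 346.9706 mL
Volume remaining = 780 − 346.9706 = 433.0294 mL
New rate:
Dose = 0.12 mg/kg/hr × 116.3 kg = 13.956 mg/hr
Rate = 13.956 mg/hr ÷ 0.5564103 mg/mL = 25.08221 mL/hr
Time remaining = 433.0294 mL ÷ 25.08221 mL/hr = 17.2644 hr

17.3 hours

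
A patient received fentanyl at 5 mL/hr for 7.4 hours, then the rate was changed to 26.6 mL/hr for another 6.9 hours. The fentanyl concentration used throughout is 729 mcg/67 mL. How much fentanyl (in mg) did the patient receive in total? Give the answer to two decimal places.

Concentration = 729 mcg ÷ 67 mL = 10.8806 mcg/mL
Stage 1: 5 mL/hr × 7.4 hr = 37 mL → 37 mL × 10.8806 mcg/mL = 402.5821 mcg
Stage 2: 26.6 mL/hr × 6.9 hr = 183.54 mL → 183.54 mL × 10.8806 mcg/mL = 1997.025 mcg
Total = 402.5821 + 1997.025 = 2399.607 mcg = 2.399607 mg

2.40 mg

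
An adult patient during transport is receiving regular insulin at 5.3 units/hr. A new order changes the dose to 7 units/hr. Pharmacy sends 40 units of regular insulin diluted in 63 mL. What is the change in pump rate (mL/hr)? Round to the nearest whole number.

At the current dose:
Concentration = 40 units ÷ 63 mL = 0.6349206 units/mL
Rate = 5.3 units/hr ÷ 0.6349206 units/mL = 8.3475 mL/hr
At the new dose:
Rate = 7 units/hr ÷ 0.6349206 units/mL = 11.025 mL/hr
Change = 11.025 − 8.3475 = 2.6775 mL/hr → 2.6775 mL/hr increase

3 mL/hr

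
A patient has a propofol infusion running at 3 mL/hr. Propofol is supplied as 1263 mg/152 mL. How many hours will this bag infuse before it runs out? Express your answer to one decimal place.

50.7 hours

Duration = 152 mL ÷ 3 mL/hr = 50.66667 hr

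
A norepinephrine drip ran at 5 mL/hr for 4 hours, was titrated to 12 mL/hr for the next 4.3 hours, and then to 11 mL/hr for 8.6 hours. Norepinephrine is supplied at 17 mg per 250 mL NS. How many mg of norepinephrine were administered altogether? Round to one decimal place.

11.3 mg

Concentration = 17 mg ÷ 250 mL = 0.068 mg/mL
Stage 1: 5 mL/hr × 4 hr = 20 mL → 20 mL × 0.068 mg/mL = 1.36 mg
Stage 2: 12 mL/hr × 4.3 hr = 51.6 mL → 51.6 mL × 0.068 mg/mL = 3.5088 mg
Stage 3: 11 mL/hr × 8.6 hr = 94.6 mL → 94.6 mL × 0.068 mg/mL = 6.4328 mg
Total = 1.36 + 3.5088 + 6.4328 = 11.3016 mg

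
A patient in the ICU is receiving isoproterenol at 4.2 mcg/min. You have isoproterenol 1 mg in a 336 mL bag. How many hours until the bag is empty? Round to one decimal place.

4.2 mcg/min × 60 min/hr = 252 mcg/hr
Concentration = 1 mg ÷ 336 mL = 0.00297619 mg/mL = 2.97619 mcg/mL
Rate = 252 mcg/hr ÷ 2.97619 mcg/mL = 84.672 mL/hr
Duration = 336 mL ÷ 84.672 mL/hr = 3.968254 hr

4.0 hours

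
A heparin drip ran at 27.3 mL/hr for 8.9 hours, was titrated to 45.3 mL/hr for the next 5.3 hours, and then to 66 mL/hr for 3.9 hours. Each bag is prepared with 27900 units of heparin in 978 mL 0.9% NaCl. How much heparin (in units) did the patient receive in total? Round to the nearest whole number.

Concentration = 27900 units ÷ 978 mL = 28.52761 units/mL
Stage 1: 27.3 mL/hr × 8.9 hr = 242.97 mL → 242.97 mL × 28.52761 units/mL = 6931.353 units
Stage 2: 45.3 mL/hr × 5.3 hr = 240.09 mL → 240.09 mL × 28.52761 units/mL = 6849.193 units
Stage 3: 66 mL/hr × 3.9 hr = 257.4 mL → 257.4 mL × 28.52761 units/mL = 7343.006 units
Total = 6931.353 + 6849.193 + 7343.006 = 21123.55 units

21124 units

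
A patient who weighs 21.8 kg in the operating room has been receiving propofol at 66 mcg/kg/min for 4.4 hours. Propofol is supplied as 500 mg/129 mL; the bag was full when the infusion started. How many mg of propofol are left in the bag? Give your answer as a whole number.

Dose = 66 mcg/kg/min × 21.8 kg = 1438.8 mcg/min
1438.8 mcg/min × 60 min/hr = 86328 mcg/hr
Concentration = 500 mg ÷ 129 mL = 3.875969 mg/mL = 3875.969 mcg/mL
Rate = 86328 mcg/hr ÷ 3875.969 mcg/mL = 22.27262 mL/hr
Volume infused = 22.27262 mL/hr × 4.4 hr = 97.99955 mL
Volume remaining = 129 − 97.99955 = 31.00045 mL
Drug remaining = 31.00045 mL × 3875.969 mcg/mL = 120156.8 mcg = 120.1568 mg

120 mg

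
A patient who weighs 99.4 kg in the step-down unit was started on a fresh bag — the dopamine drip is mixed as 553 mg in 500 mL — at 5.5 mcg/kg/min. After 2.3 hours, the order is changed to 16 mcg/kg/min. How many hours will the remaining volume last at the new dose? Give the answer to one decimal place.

5.0 hours

Initial rate:
Dose = 5.5 mcg/kg/min × 99.4 kg = 546.7 mcg/min
546.7 mcg/min × 60 min/hr = 32802 mcg/hr
Concentration = 553 mg ÷ 500 mL = 1.106 mg/mL = 1106 mcg/mL
Rate = 32802 mcg/hr ÷ 1106 mcg/mL = 29.65823 mL/hr
Volume infused so far = 29.65823 mL/hr × 2.3 hr = 68.21392 mL
Volume remaining = 500 − 68.21392 = 431.7861 mL
New rate:
Dose = 16 mcg/kg/min × 99.4 kg = 1590.4 mcg/min
1590.4 mcg/min × 60 min/hr = 95424 mcg/hr
Rate = 95424 mcg/hr ÷ 1106 mcg/mL = 86.27848 mL/hr
Time remaining = 431.7861 mL ÷ 86.27848 mL/hr = 5.004563 hr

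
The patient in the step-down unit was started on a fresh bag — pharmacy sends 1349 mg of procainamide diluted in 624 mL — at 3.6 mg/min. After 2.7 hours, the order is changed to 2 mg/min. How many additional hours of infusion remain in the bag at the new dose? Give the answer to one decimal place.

6.4 hours

Initial rate:
3.6 mg/min × 60 min/hr = 216 mg/hr
Concentration = 1349 mg ÷ 624 mL = 2.161859 mg/mL
Rate = 216 mg/hr ÷ 2.161859 mg/mL = 99.91401 mL/hr
Volume infused so far = 99.91401 mL/hr × 2.7 hr = 269.7678 mL
Volume remaining = 624 − 269.7678 = 354.2322 mL
New rate:
2 mg/min × 60 min/hr = 120 mg/hr
Rate = 120 mg/hr ÷ 2.161859 mg/mL = 55.50778 mL/hr
Time remaining = 354.2322 mL ÷ 55.50778 mL/hr = 6.381667 hr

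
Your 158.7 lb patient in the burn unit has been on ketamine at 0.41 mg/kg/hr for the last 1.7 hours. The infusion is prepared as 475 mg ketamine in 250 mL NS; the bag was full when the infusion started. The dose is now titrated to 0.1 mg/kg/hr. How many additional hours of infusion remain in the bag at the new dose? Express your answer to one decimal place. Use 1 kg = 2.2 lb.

58.9 hours

Initial rate:
Weight = 158.7 lb ÷ 2.2 lb/kg = 72.13636 kg
Dose = 0.41 mg/kg/hr × 72.13636 kg = 29.57591 mg/hr
Concentration = 475 mg ÷ 250 mL = 1.9 mg/mL
Rate = 29.57591 mg/hr ÷ 1.9 mg/mL = 15.56627 mL/hr
Volume infused so far = 15.56627 mL/hr × 1.7 hr = 26.46266 mL
Volume remaining = 250 − 26.46266 = 223.5373 mL
New rate:
Dose = 0.1 mg/kg/hr × 72.13636 kg = 7.213636 mg/hr
Rate = 7.213636 mg/hr ÷ 1.9 mg/mL = 3.796651 mL/hr
Time remaining = 223.5373 mL ÷ 3.796651 mL/hr = 58.87751 hr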